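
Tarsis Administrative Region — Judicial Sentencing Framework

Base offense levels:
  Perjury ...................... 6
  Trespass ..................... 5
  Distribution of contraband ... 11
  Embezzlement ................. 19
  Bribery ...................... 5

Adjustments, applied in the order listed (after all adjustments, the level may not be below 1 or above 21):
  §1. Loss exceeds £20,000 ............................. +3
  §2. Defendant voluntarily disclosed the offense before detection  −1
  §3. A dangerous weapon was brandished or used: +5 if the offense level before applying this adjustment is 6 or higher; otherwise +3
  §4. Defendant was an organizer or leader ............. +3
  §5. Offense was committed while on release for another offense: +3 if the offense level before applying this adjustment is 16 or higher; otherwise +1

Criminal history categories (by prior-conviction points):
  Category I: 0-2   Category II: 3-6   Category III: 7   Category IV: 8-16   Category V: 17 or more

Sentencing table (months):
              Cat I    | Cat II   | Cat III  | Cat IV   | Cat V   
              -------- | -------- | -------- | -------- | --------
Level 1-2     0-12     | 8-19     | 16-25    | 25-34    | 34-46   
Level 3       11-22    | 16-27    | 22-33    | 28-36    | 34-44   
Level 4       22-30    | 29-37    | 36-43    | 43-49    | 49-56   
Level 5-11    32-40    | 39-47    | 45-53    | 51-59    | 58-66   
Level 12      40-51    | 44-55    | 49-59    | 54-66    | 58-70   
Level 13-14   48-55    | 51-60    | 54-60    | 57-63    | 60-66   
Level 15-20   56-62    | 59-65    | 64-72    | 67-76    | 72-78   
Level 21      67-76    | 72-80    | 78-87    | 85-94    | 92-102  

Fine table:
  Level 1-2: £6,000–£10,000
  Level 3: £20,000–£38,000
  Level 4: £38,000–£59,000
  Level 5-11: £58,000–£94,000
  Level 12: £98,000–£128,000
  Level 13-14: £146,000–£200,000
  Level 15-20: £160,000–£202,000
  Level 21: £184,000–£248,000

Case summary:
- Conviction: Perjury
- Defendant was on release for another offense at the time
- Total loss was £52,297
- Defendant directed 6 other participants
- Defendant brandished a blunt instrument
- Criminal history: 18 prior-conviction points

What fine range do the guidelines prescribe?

£160,000–£202,000

Base offense level for perjury: 6.
§1 applies: 6 + 3 = 9.
§3 applies (level before this adjustment is 9 ≥ 6, so +5): 9 + 5 = 14.
§4 applies: 14 + 3 = 17.
§5 applies (level before this adjustment is 17 ≥ 16, so +3): 17 + 3 = 20.
Final offense level: 20.
Level 20 falls in the 15-20 band.
Fine table: Level 15-20 → £160,000–£202,000.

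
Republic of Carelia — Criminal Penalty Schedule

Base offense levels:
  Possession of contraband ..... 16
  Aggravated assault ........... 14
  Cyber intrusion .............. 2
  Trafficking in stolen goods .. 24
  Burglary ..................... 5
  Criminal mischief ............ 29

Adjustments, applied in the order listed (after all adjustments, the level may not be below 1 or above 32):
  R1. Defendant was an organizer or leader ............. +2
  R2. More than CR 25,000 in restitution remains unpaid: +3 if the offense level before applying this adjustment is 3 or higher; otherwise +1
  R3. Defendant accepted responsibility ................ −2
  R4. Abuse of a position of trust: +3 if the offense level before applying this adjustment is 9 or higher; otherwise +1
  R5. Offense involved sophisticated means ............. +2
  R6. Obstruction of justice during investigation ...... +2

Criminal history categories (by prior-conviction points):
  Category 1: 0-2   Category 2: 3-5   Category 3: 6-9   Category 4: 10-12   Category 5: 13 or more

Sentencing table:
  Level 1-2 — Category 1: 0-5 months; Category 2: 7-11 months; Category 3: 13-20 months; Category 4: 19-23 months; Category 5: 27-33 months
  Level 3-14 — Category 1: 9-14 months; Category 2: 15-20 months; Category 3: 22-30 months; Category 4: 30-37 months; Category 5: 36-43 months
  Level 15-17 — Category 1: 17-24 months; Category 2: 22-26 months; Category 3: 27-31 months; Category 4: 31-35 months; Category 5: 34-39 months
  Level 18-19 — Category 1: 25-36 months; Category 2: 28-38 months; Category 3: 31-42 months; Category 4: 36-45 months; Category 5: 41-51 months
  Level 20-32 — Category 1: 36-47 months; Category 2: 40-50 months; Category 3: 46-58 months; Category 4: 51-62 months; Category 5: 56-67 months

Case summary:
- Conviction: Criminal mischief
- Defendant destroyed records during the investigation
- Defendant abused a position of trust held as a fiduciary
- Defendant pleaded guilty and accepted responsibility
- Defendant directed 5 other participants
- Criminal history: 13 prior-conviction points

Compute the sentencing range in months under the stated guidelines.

56-67 months

Base offense level for criminal mischief: 29.
R1 applies: 29 + 2 = 31.
R3 applies: 31 − 2 = 29.
R4 applies (level before this adjustment is 29 ≥ 9, so +3): 29 + 3 = 32.
R5 does not apply.
R6 applies: 32 + 2 = 34.
Level 34 exceeds the maximum of 32; capped at 32.
Final offense level: 32.
Criminal history: 13 prior points → Category 5 (13+).
Level 32 falls in the 20-32 band.
Grid: Level 20-32 × Category 5 = 56-67 months.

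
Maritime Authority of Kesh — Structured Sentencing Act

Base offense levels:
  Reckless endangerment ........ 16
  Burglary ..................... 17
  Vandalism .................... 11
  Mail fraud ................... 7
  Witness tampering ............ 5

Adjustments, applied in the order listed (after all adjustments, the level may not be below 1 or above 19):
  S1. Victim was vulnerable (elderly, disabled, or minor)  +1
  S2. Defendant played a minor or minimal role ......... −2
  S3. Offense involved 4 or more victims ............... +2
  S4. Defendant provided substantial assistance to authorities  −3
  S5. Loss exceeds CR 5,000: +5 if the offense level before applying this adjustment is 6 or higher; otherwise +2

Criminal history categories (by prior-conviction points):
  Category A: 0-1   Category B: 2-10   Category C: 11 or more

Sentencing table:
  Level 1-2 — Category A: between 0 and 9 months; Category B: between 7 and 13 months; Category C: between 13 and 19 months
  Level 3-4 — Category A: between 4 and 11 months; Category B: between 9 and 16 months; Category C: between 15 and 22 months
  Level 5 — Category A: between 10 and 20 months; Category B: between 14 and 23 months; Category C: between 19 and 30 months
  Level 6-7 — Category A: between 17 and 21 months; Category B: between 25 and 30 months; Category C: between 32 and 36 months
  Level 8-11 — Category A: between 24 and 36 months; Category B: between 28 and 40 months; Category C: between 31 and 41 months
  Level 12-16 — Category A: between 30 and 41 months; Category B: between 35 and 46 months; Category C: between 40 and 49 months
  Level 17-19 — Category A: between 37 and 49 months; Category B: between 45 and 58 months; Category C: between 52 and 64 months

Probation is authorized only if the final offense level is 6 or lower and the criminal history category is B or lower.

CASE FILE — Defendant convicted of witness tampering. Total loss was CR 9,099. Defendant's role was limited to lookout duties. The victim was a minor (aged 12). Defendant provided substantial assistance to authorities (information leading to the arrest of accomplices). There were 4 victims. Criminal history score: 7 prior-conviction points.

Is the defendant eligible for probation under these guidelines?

Yes

Base offense level for witness tampering: 5.
S1 applies: 5 + 1 = 6.
S2 applies: 6 − 2 = 4.
S3 applies: 4 + 2 = 6.
S4 applies: 6 − 3 = 3.
S5 applies (level before this adjustment is 3 < 6, so +2): 3 + 2 = 5.
Final offense level: 5.
Criminal history: 7 prior points → Category B (2-10).
Level 5 falls in the 5 band.
Grid: Level 5 × Category B = 14-23 months.
Probation check: level 5 ≤ 6 and category B ≤ B → eligible.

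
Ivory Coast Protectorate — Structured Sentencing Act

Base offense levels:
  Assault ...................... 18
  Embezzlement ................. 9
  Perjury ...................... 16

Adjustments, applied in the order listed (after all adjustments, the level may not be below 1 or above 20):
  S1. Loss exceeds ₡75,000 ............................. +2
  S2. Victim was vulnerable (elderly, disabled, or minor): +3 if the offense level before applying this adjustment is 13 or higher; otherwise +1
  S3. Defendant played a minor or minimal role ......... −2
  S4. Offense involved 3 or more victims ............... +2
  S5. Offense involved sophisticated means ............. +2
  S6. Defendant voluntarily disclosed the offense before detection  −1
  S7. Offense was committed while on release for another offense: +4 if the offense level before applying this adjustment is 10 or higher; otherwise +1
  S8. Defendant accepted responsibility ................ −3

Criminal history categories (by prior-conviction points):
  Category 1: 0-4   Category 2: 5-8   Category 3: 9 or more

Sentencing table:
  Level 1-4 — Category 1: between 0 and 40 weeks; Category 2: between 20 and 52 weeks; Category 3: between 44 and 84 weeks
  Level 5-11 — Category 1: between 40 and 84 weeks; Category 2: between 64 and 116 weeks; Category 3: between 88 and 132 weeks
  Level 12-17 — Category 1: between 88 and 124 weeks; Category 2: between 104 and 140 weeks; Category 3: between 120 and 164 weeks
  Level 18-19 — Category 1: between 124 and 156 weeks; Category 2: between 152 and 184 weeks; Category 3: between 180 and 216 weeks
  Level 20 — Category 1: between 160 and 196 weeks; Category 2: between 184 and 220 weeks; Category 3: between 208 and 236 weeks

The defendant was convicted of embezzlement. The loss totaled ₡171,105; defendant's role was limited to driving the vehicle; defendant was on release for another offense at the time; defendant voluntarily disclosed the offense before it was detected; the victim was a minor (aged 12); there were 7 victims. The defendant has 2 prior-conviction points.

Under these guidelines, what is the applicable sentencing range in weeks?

Base offense level for embezzlement: 9.
S1 applies: 9 + 2 = 11.
S2 applies (level before this adjustment is 11 < 13, so +1): 11 + 1 = 12.
S3 applies: 12 − 2 = 10.
S4 applies: 10 + 2 = 12.
S6 applies: 12 − 1 = 11.
S7 applies (level before this adjustment is 11 ≥ 10, so +4): 11 + 4 = 15.
S8 does not apply.
Final offense level: 15.
Criminal history: 2 prior points → Category 1 (0-4).
Level 15 falls in the 12-17 band.
Grid: Level 12-17 × Category 1 = 88-124 weeks.

88-124 weeks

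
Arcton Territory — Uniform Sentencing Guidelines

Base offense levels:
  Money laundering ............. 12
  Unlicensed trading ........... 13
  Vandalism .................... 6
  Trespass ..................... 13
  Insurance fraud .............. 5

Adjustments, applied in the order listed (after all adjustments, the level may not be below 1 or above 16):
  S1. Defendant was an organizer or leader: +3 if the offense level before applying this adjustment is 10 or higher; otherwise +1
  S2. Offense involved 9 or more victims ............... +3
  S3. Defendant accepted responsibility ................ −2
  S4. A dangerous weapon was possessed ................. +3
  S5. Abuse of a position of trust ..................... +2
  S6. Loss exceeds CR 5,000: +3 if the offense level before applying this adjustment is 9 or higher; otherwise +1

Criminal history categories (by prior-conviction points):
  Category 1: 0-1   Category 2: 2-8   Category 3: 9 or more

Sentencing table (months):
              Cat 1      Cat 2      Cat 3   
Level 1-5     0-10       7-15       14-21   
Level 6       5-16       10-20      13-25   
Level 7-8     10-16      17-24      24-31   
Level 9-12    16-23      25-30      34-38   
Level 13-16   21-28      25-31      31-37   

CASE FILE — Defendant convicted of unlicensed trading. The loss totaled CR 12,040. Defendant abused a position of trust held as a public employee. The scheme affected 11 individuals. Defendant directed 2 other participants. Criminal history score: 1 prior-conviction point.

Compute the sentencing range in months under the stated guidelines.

21-28 months

Base offense level for unlicensed trading: 13.
S1 applies (level before this adjustment is 13 ≥ 10, so +3): 13 + 3 = 16.
S2 applies: 16 + 3 = 19.
S5 applies: 19 + 2 = 21.
S6 applies (level before this adjustment is 21 ≥ 9, so +3): 21 + 3 = 24.
Level 24 exceeds the maximum of 16; capped at 16.
Final offense level: 16.
Criminal history: 1 prior point → Category 1 (0-1).
Level 16 falls in the 13-16 band.
Grid: Level 13-16 × Category 1 = 21-28 months.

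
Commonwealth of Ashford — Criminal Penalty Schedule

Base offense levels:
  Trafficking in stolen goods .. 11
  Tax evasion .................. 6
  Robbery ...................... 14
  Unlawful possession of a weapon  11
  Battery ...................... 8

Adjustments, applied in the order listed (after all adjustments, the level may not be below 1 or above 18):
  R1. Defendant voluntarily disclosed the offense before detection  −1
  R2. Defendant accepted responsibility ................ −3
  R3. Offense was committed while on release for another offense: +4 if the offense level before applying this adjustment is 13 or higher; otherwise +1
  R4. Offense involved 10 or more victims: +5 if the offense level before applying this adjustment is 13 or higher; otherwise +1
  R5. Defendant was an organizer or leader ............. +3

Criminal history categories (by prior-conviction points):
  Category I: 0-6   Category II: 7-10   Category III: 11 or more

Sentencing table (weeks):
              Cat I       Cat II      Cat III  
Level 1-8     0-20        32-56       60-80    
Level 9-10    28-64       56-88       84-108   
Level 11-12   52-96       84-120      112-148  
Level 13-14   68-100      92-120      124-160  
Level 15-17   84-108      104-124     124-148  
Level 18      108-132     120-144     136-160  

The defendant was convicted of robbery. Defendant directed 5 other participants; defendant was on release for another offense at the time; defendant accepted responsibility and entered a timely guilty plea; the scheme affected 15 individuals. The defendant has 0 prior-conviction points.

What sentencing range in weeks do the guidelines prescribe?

84-108 weeks

Base offense level for robbery: 14.
R2 applies: 14 − 3 = 11.
R3 applies (level before this adjustment is 11 < 13, so +1): 11 + 1 = 12.
R4 applies (level before this adjustment is 12 < 13, so +1): 12 + 1 = 13.
R5 applies: 13 + 3 = 16.
Final offense level: 16.
Criminal history: 0 prior points → Category I (0-6).
Level 16 falls in the 15-17 band.
Grid: Level 15-17 × Category I = 84-108 weeks.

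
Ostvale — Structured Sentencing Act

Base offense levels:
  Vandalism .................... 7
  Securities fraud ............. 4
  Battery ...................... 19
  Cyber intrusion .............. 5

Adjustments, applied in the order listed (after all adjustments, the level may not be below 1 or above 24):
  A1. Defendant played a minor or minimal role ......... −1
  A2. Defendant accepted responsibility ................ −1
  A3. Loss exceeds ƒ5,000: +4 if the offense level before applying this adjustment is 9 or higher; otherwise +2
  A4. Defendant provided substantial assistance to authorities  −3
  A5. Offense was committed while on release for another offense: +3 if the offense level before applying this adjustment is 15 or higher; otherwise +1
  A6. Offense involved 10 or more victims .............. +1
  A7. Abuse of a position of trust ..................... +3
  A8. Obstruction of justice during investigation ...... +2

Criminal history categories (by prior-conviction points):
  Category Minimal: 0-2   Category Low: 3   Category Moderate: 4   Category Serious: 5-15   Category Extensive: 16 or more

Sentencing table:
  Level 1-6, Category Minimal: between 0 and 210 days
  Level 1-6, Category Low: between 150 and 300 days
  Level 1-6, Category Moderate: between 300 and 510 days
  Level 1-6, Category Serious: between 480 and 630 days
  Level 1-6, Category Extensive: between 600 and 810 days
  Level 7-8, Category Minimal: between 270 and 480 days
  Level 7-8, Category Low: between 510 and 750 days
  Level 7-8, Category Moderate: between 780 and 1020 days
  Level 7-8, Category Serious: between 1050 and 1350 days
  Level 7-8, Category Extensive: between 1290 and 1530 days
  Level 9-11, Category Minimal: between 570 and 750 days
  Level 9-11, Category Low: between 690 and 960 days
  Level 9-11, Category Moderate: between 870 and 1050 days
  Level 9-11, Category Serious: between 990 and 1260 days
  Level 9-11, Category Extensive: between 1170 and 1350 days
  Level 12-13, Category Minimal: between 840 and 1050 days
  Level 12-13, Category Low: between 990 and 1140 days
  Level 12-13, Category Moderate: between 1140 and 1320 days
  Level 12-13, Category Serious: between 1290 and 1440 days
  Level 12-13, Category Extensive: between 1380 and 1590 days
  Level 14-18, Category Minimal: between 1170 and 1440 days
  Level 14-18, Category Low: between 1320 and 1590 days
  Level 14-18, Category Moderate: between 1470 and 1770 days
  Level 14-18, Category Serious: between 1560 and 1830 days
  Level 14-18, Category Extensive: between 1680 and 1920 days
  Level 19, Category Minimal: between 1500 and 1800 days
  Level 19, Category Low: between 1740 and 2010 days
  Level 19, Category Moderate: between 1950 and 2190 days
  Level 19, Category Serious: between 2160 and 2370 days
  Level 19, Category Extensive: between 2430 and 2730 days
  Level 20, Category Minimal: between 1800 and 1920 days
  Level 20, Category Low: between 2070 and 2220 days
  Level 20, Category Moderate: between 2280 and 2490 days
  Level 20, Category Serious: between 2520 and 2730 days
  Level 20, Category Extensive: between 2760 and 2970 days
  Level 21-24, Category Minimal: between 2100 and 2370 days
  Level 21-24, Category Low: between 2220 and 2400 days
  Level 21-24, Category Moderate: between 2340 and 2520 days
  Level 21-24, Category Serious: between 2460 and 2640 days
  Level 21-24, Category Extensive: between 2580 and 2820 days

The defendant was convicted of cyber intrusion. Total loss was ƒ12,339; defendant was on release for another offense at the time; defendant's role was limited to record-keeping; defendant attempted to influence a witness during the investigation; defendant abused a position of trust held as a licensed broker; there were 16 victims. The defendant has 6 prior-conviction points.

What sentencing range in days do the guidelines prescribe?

Base offense level for cyber intrusion: 5.
A1 applies: 5 − 1 = 4.
A2 does not apply.
A3 applies (level before this adjustment is 4 < 9, so +2): 4 + 2 = 6.
A5 applies (level before this adjustment is 6 < 15, so +1): 6 + 1 = 7.
A6 applies: 7 + 1 = 8.
A7 applies: 8 + 3 = 11.
A8 applies: 11 + 2 = 13.
Final offense level: 13.
Criminal history: 6 prior points → Category Serious (5-15).
Level 13 falls in the 12-13 band.
Grid: Level 12-13 × Category Serious = 1290-1440 days.

1290-1440 days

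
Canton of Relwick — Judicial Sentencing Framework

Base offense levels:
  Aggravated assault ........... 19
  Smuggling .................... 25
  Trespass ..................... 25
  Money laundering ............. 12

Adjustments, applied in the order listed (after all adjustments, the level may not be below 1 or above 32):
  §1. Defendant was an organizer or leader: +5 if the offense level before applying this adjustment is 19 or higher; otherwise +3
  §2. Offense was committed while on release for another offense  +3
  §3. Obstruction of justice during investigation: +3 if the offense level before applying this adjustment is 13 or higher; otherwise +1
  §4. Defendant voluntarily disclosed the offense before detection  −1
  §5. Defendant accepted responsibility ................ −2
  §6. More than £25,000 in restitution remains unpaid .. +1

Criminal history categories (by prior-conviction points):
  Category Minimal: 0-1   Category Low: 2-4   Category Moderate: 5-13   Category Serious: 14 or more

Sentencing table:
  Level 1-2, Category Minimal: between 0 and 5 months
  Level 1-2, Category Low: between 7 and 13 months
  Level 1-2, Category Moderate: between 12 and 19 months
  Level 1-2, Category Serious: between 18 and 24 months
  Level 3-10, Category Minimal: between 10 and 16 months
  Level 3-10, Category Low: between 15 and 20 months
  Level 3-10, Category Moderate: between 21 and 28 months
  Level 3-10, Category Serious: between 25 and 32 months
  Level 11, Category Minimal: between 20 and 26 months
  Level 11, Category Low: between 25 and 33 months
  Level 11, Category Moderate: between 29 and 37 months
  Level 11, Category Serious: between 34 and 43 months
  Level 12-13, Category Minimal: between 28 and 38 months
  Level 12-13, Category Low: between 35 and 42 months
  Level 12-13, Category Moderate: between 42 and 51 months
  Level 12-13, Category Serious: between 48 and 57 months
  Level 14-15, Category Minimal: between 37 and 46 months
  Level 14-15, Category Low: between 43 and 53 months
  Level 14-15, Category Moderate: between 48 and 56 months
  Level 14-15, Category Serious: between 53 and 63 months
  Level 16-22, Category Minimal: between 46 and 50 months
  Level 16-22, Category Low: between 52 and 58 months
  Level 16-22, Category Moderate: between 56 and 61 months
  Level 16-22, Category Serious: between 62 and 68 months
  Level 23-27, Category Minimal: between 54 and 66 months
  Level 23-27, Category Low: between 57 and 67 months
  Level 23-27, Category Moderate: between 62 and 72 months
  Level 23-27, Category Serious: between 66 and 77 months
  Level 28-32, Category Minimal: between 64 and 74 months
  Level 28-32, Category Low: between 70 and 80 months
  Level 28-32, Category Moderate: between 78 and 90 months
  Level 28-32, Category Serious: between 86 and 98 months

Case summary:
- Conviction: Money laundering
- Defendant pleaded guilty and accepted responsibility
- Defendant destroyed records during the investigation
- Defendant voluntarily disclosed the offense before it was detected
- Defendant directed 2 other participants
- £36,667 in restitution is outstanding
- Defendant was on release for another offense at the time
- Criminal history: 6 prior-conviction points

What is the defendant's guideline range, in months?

56-61 months

Base offense level for money laundering: 12.
§1 applies (level before this adjustment is 12 < 19, so +3): 12 + 3 = 15.
§2 applies: 15 + 3 = 18.
§3 applies (level before this adjustment is 18 ≥ 13, so +3): 18 + 3 = 21.
§4 applies: 21 − 1 = 20.
§5 applies: 20 − 2 = 18.
§6 applies: 18 + 1 = 19.
Final offense level: 19.
Criminal history: 6 prior points → Category Moderate (5-13).
Level 19 falls in the 16-22 band.
Grid: Level 16-22 × Category Moderate = 56-61 months.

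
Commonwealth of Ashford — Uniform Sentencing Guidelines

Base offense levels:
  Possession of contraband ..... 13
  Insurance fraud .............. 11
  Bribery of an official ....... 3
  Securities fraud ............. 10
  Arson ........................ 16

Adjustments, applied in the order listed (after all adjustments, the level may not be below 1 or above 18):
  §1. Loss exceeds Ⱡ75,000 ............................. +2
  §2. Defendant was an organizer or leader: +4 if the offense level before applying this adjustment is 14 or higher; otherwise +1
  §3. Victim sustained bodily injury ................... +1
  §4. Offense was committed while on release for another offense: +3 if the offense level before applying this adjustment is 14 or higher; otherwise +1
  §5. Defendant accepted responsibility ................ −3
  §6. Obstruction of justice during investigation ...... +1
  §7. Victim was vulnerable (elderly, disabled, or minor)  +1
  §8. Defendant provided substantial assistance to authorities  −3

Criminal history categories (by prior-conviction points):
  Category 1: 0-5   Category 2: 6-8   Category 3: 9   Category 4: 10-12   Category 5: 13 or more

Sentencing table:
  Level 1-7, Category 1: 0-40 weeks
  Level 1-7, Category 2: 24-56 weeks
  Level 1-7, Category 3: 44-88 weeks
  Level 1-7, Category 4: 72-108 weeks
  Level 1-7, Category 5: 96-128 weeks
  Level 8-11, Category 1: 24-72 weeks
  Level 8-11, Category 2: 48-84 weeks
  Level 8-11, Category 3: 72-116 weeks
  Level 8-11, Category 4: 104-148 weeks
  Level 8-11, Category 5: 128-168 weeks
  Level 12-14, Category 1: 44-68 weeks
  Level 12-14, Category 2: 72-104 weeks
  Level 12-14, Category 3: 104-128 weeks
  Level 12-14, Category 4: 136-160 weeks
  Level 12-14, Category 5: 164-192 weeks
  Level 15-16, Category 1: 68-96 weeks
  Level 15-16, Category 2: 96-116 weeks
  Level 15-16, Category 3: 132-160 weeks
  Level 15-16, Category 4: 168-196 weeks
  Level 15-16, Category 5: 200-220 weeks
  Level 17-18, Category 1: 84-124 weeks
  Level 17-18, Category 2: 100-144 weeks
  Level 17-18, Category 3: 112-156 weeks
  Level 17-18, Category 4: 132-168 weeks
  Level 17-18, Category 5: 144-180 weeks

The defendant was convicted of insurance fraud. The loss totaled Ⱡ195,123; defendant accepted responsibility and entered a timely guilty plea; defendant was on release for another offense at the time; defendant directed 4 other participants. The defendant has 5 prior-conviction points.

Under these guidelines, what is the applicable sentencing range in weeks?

44-68 weeks

Base offense level for insurance fraud: 11.
§1 applies: 11 + 2 = 13.
§2 applies (level before this adjustment is 13 < 14, so +1): 13 + 1 = 14.
§4 applies (level before this adjustment is 14 ≥ 14, so +3): 14 + 3 = 17.
§5 applies: 17 − 3 = 14.
§6 does not apply.
§7 does not apply.
§8 does not apply.
Final offense level: 14.
Criminal history: 5 prior points → Category 1 (0-5).
Level 14 falls in the 12-14 band.
Grid: Level 12-14 × Category 1 = 44-68 weeks.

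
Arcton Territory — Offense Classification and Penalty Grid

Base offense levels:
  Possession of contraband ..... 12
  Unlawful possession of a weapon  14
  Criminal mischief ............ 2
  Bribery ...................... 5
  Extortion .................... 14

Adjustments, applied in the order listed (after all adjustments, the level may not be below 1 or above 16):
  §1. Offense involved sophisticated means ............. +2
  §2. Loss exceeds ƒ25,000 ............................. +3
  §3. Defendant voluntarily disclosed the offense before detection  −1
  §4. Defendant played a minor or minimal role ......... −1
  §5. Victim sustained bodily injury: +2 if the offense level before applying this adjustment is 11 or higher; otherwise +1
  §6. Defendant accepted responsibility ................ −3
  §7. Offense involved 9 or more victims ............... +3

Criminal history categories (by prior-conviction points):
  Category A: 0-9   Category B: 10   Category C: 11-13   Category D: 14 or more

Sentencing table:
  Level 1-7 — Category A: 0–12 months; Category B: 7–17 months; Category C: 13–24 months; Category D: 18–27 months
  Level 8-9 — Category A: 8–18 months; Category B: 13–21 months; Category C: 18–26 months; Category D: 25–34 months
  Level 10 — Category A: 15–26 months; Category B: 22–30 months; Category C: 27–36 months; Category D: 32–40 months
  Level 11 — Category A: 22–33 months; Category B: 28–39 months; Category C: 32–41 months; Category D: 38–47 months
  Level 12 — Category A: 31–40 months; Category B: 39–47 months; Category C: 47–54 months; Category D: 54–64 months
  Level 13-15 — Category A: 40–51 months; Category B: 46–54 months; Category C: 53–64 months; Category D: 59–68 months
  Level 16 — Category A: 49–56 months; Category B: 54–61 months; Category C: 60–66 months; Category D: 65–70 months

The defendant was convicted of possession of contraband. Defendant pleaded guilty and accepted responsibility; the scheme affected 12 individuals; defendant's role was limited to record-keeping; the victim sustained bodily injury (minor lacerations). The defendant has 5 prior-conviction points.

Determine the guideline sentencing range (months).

40-51 months

Base offense level for possession of contraband: 12.
§1 does not apply.
§3 does not apply.
§4 applies: 12 − 1 = 11.
§5 applies (level before this adjustment is 11 ≥ 11, so +2): 11 + 2 = 13.
§6 applies: 13 − 3 = 10.
§7 applies: 10 + 3 = 13.
Final offense level: 13.
Criminal history: 5 prior points → Category A (0-9).
Level 13 falls in the 13-15 band.
Grid: Level 13-15 × Category A = 40-51 months.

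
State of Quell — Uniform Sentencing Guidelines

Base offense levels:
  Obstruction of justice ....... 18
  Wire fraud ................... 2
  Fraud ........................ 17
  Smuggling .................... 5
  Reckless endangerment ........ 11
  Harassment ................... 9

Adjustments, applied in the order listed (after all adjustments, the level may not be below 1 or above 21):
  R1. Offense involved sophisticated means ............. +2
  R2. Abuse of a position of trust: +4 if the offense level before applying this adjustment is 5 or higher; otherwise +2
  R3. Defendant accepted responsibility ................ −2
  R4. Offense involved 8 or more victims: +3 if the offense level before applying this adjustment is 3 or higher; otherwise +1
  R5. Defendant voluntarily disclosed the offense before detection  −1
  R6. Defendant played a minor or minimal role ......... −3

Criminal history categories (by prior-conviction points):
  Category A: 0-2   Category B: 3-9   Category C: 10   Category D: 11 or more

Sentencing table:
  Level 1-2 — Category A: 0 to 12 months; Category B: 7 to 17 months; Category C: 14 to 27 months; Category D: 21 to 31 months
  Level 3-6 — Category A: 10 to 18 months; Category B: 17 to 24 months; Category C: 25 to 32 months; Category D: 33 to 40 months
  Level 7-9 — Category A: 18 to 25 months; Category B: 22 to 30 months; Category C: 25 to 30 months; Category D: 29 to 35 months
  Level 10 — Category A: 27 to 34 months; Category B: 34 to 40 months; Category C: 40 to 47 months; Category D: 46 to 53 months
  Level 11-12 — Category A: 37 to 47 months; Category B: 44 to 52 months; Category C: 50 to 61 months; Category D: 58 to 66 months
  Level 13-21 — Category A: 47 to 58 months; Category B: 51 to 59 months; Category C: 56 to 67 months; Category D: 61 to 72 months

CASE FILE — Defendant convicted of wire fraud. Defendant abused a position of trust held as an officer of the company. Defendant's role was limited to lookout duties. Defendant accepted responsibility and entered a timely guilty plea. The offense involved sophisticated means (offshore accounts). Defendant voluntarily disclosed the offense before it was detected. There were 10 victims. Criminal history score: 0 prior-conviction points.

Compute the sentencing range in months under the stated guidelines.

Base offense level for wire fraud: 2.
R1 applies: 2 + 2 = 4.
R2 applies (level before this adjustment is 4 < 5, so +2): 4 + 2 = 6.
R3 applies: 6 − 2 = 4.
R4 applies (level before this adjustment is 4 ≥ 3, so +3): 4 + 3 = 7.
R5 applies: 7 − 1 = 6.
R6 applies: 6 − 3 = 3.
Final offense level: 3.
Criminal history: 0 prior points → Category A (0-2).
Level 3 falls in the 3-6 band.
Grid: Level 3-6 × Category A = 10-18 months.

10-18 months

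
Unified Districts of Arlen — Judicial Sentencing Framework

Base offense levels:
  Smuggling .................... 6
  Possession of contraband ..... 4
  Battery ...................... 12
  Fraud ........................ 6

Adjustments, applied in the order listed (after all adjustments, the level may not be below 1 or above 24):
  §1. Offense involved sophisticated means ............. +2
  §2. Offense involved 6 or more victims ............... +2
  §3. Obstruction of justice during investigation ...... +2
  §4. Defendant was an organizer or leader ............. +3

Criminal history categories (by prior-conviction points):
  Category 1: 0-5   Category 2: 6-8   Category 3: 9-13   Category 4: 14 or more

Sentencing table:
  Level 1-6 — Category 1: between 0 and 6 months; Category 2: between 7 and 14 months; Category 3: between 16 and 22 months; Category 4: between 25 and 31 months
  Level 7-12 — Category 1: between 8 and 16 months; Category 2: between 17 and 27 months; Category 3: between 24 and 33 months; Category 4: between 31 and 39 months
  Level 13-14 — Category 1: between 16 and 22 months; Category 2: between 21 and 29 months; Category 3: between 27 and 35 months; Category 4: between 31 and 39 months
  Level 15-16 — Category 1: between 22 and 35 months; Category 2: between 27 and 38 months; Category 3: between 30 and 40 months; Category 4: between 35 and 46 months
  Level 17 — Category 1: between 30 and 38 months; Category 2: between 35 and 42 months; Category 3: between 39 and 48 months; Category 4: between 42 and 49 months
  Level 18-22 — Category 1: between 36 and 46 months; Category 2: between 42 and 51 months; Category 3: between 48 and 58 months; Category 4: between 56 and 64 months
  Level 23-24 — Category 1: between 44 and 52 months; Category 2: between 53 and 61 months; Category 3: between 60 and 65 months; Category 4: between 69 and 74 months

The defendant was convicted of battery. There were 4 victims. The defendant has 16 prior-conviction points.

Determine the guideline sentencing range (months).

31-39 months

Base offense level for battery: 12.
Final offense level: 12.
Criminal history: 16 prior points → Category 4 (14+).
Level 12 falls in the 7-12 band.
Grid: Level 7-12 × Category 4 = 31-39 months.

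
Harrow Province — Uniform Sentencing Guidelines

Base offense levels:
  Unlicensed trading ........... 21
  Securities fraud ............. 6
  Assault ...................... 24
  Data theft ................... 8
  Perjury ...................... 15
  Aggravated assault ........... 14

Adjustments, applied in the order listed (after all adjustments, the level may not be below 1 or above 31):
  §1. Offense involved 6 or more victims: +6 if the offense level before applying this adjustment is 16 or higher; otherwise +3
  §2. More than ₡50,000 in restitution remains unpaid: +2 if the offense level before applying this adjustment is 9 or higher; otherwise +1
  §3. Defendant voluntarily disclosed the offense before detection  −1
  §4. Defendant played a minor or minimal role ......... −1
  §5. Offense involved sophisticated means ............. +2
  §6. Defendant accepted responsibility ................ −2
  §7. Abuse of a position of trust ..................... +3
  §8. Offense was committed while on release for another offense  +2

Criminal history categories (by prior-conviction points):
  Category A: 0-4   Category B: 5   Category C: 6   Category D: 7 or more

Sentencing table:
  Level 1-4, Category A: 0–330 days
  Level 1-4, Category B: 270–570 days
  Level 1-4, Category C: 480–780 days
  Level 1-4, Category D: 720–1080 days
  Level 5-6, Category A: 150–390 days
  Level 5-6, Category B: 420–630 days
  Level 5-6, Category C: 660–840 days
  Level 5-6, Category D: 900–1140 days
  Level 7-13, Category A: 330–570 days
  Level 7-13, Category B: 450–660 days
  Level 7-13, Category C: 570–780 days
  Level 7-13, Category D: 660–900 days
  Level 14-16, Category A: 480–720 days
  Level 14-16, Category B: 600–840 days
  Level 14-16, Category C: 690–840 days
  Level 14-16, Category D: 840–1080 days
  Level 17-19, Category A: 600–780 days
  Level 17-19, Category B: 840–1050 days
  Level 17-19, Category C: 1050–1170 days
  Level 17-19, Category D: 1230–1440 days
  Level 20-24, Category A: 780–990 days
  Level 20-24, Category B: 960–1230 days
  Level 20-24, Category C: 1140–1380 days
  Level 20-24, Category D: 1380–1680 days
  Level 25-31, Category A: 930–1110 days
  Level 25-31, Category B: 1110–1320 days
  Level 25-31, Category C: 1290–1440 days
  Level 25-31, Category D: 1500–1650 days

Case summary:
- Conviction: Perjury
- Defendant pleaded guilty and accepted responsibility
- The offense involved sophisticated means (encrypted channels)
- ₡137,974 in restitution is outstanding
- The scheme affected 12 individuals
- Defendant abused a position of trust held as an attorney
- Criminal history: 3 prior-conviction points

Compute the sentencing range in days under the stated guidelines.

Base offense level for perjury: 15.
§1 applies (level before this adjustment is 15 < 16, so +3): 15 + 3 = 18.
§2 applies (level before this adjustment is 18 ≥ 9, so +2): 18 + 2 = 20.
§4 does not apply.
§5 applies: 20 + 2 = 22.
§6 applies: 22 − 2 = 20.
§7 applies: 20 + 3 = 23.
§8 does not apply.
Final offense level: 23.
Criminal history: 3 prior points → Category A (0-4).
Level 23 falls in the 20-24 band.
Grid: Level 20-24 × Category A = 780-990 days.

780-990 days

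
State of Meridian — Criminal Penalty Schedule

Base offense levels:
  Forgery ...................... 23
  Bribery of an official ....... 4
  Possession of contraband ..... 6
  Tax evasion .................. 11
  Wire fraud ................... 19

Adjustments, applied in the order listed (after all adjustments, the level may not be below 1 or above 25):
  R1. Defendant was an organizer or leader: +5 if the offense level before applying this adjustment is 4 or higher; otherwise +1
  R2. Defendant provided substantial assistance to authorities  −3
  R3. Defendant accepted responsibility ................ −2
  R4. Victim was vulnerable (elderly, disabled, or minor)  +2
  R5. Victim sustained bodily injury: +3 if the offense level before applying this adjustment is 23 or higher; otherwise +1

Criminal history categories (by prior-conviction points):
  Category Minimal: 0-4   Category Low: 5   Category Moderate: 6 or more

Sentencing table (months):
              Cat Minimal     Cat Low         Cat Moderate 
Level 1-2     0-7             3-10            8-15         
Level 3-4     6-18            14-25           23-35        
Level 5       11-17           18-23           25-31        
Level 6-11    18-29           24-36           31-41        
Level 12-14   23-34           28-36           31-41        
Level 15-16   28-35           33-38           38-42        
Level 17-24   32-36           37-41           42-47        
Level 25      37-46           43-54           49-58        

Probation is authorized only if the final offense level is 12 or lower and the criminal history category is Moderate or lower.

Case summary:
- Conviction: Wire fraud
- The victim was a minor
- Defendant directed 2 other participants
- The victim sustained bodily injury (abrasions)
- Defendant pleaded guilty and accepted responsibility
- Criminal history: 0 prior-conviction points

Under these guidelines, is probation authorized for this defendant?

No

Base offense level for wire fraud: 19.
R1 applies (level before this adjustment is 19 ≥ 4, so +5): 19 + 5 = 24.
R2 does not apply.
R3 applies: 24 − 2 = 22.
R4 applies: 22 + 2 = 24.
R5 applies (level before this adjustment is 24 ≥ 23, so +3): 24 + 3 = 27.
Level 27 exceeds the maximum of 25; capped at 25.
Final offense level: 25.
Criminal history: 0 prior points → Category Minimal (0-4).
Level 25 falls in the 25 band.
Grid: Level 25 × Category Minimal = 37-46 months.
Probation check: level 25 > 12 and category Minimal ≤ Moderate → not eligible.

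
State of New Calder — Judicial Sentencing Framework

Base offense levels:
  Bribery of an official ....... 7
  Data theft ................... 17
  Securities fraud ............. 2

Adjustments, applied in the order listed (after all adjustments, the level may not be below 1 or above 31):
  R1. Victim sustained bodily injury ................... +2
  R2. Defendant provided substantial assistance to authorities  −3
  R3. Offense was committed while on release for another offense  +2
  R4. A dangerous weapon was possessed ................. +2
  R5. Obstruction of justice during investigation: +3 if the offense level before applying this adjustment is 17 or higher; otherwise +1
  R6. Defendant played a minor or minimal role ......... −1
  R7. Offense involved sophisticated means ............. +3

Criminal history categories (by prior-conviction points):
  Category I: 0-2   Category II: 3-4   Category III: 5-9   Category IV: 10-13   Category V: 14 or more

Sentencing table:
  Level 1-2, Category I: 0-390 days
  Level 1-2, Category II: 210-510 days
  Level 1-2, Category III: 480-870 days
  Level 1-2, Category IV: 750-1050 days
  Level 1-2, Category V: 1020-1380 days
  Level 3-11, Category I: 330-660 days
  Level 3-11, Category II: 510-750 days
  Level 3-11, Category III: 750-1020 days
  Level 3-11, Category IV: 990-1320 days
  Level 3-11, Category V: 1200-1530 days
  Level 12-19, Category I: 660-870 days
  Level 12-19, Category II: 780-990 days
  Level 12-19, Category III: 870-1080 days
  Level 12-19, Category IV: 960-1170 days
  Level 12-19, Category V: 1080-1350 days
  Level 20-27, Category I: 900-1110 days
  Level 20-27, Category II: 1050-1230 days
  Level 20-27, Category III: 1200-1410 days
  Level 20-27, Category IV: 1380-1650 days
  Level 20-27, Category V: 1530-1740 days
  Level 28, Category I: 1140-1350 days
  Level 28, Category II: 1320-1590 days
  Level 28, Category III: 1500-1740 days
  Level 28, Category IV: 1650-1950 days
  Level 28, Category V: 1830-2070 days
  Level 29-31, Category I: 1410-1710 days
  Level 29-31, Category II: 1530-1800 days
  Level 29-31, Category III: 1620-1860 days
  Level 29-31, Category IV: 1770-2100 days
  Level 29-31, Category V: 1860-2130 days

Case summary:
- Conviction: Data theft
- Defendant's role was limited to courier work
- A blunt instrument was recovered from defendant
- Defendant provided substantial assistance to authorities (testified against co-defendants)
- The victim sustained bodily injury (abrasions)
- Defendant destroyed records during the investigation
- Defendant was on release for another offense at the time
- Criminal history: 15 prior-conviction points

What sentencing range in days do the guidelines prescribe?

1530-1740 days

Base offense level for data theft: 17.
R1 applies: 17 + 2 = 19.
R2 applies: 19 − 3 = 16.
R3 applies: 16 + 2 = 18.
R4 applies: 18 + 2 = 20.
R5 applies (level before this adjustment is 20 ≥ 17, so +3): 20 + 3 = 23.
R6 applies: 23 − 1 = 22.
R7 does not apply.
Final offense level: 22.
Criminal history: 15 prior points → Category V (14+).
Level 22 falls in the 20-27 band.
Grid: Level 20-27 × Category V = 1530-1740 days.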